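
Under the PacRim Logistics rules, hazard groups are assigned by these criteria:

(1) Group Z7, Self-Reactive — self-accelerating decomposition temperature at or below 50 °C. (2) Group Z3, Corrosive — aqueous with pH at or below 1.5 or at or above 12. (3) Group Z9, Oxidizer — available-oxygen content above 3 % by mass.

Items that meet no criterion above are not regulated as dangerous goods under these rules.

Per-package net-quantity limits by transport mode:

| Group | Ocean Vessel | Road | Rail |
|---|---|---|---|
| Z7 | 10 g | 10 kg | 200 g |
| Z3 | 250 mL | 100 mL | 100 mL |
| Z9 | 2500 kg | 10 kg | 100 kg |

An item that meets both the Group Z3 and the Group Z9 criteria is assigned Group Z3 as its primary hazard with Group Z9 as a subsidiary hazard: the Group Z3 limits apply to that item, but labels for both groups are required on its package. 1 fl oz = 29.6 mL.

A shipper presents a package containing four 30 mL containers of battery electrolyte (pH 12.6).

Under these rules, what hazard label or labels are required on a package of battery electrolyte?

Group Z3

Battery electrolyte: pH 12.6 ≥ 12 → Group Z3 (Corrosive).
Only the Group Z3 label is required.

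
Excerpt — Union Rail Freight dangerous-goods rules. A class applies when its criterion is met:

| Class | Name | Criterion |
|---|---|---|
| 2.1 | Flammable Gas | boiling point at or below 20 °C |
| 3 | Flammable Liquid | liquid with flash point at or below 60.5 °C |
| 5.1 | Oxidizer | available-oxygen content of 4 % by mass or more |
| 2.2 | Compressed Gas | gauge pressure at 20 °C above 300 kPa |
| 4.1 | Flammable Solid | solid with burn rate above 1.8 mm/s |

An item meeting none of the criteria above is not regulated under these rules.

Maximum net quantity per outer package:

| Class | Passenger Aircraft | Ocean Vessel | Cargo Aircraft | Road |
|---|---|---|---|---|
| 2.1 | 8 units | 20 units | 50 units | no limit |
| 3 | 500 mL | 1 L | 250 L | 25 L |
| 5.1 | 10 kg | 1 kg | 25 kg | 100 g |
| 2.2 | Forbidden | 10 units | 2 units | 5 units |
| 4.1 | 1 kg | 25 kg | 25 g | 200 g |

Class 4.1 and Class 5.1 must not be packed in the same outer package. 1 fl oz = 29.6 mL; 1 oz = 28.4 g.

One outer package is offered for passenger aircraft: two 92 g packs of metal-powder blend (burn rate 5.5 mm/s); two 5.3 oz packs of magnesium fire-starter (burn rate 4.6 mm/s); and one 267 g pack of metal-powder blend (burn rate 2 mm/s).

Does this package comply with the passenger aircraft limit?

Yes

Burn rate 5.5 mm/s meets the Class 4.1 criterion (Flammable Solid), so the metal-powder blend is Class 4.1.
Magnesium fire-starter: burn rate 4.6 mm/s > 1.8 mm/s → Class 4.1 (Flammable Solid).
With burn rate 2 mm/s (> 1.8 mm/s), the metal-powder blend falls in Class 4.1.
Total Class 4.1: (two 92 g packs = 184 g) + (two 5.3 oz packs = 301.04 g) + 267 g = 752.04 g.
That is within the Class 4.1 passenger aircraft limit of 1 kg.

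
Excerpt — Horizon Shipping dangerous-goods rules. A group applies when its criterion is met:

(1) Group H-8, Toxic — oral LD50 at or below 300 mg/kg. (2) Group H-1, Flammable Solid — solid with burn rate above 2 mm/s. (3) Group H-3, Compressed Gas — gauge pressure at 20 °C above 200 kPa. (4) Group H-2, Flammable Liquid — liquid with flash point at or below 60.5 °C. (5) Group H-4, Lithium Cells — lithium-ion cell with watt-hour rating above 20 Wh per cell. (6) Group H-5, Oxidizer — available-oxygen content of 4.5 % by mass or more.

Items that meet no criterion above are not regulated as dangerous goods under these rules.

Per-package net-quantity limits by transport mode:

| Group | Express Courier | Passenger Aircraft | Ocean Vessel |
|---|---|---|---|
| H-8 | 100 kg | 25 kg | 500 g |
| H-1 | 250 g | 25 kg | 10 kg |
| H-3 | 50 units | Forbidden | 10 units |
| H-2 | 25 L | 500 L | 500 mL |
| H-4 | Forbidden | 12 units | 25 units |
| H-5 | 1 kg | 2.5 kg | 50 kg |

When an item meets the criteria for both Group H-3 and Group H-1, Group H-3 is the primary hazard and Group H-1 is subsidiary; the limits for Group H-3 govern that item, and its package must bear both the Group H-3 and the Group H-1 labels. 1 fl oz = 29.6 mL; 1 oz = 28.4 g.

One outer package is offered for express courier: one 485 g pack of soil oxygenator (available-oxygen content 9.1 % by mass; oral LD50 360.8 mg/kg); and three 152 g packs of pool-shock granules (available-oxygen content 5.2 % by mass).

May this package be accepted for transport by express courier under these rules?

Soil oxygenator: available-oxygen content 9.1 % by mass ≥ 4.5 % by mass → Group H-5 (Oxidizer).
Available-oxygen content 5.2 % by mass meets the Group H-5 criterion (Oxidizer), so the pool-shock granules are Group H-5.
Total Group H-5: 485 g + (three 152 g packs = 456 g) = 941 g.
That is within the Group H-5 express courier limit of 1 kg.

Yes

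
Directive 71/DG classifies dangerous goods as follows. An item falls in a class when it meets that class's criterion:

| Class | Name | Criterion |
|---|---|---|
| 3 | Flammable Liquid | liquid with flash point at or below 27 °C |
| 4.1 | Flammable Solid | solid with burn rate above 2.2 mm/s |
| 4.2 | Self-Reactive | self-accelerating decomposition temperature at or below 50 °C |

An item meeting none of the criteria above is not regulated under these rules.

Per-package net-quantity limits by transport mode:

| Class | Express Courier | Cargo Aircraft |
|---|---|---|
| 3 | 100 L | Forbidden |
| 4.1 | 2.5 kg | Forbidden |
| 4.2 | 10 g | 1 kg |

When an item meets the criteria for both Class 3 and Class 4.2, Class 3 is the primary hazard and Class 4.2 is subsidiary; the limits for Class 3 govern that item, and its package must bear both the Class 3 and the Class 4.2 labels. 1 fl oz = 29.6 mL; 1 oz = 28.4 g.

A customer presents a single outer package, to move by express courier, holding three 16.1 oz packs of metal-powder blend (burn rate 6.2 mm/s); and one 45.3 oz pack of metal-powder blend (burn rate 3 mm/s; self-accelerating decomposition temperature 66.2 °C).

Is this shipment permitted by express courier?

No

The metal-powder blend has burn rate 6.2 mm/s, which is > 2.2 mm/s, so it is Class 4.1 (Flammable Solid).
Metal-powder blend: burn rate 3 mm/s > 2.2 mm/s → Class 4.1 (Flammable Solid).
Total Class 4.1: (three 16.1 oz packs = 1371.72 g) + (one 45.3 oz pack = 1286.52 g) = 2658.24 g.
2658.24 g exceeds the express courier limit of 2.5 kg for Class 4.1.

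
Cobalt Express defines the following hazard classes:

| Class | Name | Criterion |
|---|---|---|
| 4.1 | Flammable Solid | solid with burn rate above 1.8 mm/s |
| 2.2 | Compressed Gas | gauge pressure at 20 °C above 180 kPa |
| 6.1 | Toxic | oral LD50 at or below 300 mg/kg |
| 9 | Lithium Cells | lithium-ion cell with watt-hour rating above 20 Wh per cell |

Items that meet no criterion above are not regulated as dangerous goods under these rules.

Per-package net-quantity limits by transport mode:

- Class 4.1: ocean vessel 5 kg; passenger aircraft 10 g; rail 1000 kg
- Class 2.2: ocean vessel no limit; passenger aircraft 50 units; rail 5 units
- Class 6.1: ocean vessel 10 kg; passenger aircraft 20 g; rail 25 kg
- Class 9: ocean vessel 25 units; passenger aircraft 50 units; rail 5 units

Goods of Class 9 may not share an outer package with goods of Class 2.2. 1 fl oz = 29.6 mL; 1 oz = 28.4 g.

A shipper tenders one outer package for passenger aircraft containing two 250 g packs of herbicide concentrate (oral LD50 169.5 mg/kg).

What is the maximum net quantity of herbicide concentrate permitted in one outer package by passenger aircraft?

The herbicide concentrate has oral LD50 169.5 mg/kg, which is ≤ 300 mg/kg, so it is Class 6.1 (Toxic).
The passenger aircraft limit for Class 6.1 is 20 g.

20 g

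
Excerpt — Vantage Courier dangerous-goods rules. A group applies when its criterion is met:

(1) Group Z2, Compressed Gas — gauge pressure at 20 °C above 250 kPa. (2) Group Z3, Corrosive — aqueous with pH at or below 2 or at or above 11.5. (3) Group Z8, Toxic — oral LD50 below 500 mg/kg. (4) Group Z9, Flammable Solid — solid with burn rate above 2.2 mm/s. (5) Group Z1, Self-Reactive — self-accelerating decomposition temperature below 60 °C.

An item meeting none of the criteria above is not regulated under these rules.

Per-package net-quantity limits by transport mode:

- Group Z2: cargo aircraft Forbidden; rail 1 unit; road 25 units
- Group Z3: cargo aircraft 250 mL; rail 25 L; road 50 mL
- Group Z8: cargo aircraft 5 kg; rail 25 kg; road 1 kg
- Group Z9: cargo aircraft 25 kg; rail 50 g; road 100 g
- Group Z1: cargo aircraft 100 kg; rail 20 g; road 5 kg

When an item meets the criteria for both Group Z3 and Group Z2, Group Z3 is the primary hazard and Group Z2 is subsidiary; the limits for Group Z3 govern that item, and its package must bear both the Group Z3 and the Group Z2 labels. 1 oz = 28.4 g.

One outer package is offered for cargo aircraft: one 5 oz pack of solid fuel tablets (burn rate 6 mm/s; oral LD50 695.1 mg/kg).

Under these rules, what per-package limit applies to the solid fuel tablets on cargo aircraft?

25 kg

With burn rate 6 mm/s (> 2.2 mm/s), the solid fuel tablets fall in Group Z9.
The cargo aircraft limit for Group Z9 is 25 kg.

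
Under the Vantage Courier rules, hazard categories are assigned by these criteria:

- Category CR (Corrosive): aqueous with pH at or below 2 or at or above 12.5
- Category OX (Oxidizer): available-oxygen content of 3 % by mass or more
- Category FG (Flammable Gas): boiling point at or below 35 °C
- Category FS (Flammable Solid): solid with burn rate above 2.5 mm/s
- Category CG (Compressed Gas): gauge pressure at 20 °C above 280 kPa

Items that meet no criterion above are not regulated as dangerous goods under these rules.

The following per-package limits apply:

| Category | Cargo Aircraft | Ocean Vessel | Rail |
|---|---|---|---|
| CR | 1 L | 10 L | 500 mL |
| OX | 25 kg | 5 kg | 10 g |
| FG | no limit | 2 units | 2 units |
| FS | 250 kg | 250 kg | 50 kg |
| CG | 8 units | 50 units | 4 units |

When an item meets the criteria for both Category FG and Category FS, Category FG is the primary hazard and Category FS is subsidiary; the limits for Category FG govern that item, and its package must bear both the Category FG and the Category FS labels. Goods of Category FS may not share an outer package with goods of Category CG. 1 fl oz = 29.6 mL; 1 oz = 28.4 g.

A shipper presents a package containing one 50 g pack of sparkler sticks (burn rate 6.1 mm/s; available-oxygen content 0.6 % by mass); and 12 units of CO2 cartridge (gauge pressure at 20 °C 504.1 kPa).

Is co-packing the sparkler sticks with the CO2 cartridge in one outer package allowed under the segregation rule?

The sparkler sticks have burn rate 6.1 mm/s, which is > 2.5 mm/s, so they are Category FS (Flammable Solid).
With gauge pressure at 20 °C 504.1 kPa (> 280 kPa), the CO2 cartridge falls in Category CG.
Category FS and Category CG may not share an outer package.

No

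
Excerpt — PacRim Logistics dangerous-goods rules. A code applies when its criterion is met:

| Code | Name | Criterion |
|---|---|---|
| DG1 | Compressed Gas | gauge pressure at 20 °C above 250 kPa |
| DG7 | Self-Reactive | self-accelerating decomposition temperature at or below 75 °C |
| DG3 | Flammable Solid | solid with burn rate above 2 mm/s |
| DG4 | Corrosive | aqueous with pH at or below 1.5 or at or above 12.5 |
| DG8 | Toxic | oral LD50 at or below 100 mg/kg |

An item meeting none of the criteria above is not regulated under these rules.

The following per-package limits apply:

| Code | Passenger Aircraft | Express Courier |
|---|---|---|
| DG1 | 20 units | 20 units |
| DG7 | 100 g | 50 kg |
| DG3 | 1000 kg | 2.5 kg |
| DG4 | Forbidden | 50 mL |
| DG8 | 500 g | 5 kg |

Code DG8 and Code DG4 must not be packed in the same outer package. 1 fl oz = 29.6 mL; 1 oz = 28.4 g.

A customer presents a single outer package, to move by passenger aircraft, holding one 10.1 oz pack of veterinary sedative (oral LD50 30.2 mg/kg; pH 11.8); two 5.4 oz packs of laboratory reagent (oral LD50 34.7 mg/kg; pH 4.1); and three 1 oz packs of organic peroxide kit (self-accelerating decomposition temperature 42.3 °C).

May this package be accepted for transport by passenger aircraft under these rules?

The veterinary sedative has oral LD50 30.2 mg/kg, which is ≤ 100 mg/kg, so it is Code DG8 (Toxic).
Laboratory reagent: oral LD50 34.7 mg/kg ≤ 100 mg/kg → Code DG8 (Toxic).
Organic peroxide kit: self-accelerating decomposition temperature 42.3 °C ≤ 75 °C → Code DG7 (Self-Reactive).
Total Code DG8: (one 10.1 oz pack = 286.84 g) + (two 5.4 oz packs = 306.72 g) = 593.56 g.
593.56 g > 500 g (passenger aircraft limit, Code DG8) — over the limit.
Code DG7 quantity: three 1 oz packs = 85.2 g.
85.2 g ≤ 100 g (passenger aircraft limit, Code DG7) — within limit.
The segregation rule (Code DG8 with Code DG4) does not apply to Code DG8 with Code DG7.

No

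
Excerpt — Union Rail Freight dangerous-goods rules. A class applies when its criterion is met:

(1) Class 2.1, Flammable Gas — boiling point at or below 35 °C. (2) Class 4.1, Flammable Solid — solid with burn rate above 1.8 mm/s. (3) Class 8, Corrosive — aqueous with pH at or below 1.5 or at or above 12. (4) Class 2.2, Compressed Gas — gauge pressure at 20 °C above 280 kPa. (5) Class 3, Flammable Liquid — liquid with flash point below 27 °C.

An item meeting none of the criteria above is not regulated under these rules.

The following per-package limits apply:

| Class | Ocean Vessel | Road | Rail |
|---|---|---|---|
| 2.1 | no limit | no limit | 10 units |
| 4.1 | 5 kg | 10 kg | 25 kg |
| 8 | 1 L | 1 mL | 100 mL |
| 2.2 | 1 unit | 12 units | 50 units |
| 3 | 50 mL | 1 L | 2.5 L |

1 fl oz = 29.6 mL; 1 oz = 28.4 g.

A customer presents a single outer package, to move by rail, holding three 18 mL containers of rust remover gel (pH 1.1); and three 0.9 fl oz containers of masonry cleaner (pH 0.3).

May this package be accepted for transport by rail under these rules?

With pH 1.1 (≤ 1.5), the rust remover gel falls in Class 8.
Masonry cleaner: pH 0.3 ≤ 1.5 → Class 8 (Corrosive).
Class 8 net quantity: (three 18 mL containers = 54 mL) + (three 0.9 fl oz containers = 79.92 mL) = 133.92 mL.
133.92 mL exceeds the rail limit of 100 mL for Class 8.

No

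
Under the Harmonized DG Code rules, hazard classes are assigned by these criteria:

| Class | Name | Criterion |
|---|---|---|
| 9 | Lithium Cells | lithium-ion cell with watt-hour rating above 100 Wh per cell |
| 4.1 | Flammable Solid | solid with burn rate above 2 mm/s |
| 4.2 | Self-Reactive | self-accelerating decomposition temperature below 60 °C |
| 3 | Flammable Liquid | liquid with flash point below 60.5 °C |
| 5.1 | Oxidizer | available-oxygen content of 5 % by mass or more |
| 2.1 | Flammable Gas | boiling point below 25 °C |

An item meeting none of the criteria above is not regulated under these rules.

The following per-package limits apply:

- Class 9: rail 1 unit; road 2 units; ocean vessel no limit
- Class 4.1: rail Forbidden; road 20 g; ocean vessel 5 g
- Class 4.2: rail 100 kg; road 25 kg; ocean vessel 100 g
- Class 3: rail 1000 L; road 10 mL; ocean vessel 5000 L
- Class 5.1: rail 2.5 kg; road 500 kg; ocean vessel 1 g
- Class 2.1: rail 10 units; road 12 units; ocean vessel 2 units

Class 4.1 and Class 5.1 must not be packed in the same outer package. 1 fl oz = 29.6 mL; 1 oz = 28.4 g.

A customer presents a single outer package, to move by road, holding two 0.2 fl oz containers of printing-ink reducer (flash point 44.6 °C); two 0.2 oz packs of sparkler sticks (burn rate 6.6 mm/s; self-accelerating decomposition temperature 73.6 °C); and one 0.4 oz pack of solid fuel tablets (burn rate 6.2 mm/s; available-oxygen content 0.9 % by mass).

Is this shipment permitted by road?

No

With flash point 44.6 °C (< 60.5 °C), the printing-ink reducer falls in Class 3.
The sparkler sticks have burn rate 6.6 mm/s, which is > 2 mm/s, so they are Class 4.1 (Flammable Solid).
Solid fuel tablets: burn rate 6.2 mm/s > 2 mm/s → Class 4.1 (Flammable Solid).
Total Class 4.1: (two 0.2 oz packs = 11.36 g) + (one 0.4 oz pack = 11.36 g) = 22.72 g.
That exceeds the Class 4.1 road limit of 20 g.
Class 3 quantity: two 0.2 fl oz containers = 11.84 mL.
11.84 mL exceeds the road limit of 10 mL for Class 3.
The segregation rule (Class 4.1 with Class 5.1) does not apply to Class 4.1 with Class 3.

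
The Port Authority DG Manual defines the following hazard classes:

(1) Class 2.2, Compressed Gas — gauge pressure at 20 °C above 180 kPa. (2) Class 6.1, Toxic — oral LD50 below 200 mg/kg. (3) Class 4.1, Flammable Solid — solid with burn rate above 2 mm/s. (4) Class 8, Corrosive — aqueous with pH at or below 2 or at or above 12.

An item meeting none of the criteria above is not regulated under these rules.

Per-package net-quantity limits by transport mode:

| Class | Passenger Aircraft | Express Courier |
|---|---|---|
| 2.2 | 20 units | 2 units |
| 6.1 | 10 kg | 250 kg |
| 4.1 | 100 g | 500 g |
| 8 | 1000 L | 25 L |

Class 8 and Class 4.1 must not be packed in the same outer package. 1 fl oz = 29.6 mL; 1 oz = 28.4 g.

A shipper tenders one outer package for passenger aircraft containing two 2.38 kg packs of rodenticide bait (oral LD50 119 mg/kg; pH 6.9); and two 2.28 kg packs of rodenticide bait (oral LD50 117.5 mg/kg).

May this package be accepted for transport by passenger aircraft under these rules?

Oral LD50 119 mg/kg meets the Class 6.1 criterion (Toxic), so the rodenticide bait is Class 6.1.
With oral LD50 117.5 mg/kg (< 200 mg/kg), the rodenticide bait falls in Class 6.1.
Class 6.1 net quantity: (two 2.38 kg packs = 4.76 kg) + (two 2.28 kg packs = 4.56 kg) = 9.32 kg.
9.32 kg ≤ 10 kg (passenger aircraft limit, Class 6.1) — within limit.

Yes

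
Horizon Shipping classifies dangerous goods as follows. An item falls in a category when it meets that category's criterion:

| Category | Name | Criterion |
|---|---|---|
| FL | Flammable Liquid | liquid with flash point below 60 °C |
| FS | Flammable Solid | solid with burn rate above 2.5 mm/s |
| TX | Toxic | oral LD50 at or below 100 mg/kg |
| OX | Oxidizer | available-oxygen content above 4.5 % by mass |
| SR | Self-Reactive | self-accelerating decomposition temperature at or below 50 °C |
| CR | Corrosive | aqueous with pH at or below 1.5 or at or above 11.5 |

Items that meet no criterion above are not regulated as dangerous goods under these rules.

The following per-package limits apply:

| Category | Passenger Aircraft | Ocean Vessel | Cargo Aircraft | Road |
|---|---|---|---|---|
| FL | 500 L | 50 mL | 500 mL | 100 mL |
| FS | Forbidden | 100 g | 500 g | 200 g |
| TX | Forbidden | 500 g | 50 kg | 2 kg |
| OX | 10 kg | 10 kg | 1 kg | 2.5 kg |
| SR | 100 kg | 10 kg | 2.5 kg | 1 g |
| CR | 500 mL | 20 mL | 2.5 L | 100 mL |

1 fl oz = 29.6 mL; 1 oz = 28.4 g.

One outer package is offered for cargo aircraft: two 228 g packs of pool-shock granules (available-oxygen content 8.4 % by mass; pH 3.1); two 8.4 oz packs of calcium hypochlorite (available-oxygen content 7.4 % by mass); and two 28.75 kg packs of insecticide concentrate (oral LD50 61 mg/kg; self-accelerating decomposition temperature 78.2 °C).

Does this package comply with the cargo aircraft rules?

Pool-shock granules: available-oxygen content 8.4 % by mass > 4.5 % by mass → Category OX (Oxidizer).
With available-oxygen content 7.4 % by mass (> 4.5 % by mass), the calcium hypochlorite falls in Category OX.
Oral LD50 61 mg/kg meets the Category TX criterion (Toxic), so the insecticide concentrate is Category TX.
Category TX quantity: two 28.75 kg packs = 57.5 kg.
That exceeds the Category TX cargo aircraft limit of 50 kg.
Category OX net quantity: (two 228 g packs = 456 g) + (two 8.4 oz packs = 477.12 g) = 933.12 g.
933.12 g is within the cargo aircraft limit of 1 kg for Category OX.

No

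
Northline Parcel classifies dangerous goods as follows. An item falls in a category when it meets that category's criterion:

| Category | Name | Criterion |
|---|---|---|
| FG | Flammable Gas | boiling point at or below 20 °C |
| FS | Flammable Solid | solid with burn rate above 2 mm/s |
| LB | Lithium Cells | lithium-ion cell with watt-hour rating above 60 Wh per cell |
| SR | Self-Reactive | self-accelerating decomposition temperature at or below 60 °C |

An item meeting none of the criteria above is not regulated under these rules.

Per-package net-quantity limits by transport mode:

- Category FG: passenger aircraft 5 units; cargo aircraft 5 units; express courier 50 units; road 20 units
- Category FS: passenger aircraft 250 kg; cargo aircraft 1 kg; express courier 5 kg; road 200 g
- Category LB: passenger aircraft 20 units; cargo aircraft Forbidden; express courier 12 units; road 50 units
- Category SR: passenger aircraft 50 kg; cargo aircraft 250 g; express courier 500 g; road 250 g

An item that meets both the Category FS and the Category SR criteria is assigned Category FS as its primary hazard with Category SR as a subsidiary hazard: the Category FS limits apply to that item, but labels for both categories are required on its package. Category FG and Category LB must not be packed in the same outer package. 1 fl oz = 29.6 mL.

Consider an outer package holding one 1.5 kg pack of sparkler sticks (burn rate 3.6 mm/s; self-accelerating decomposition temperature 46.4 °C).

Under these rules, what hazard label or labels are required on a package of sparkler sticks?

Sparkler sticks: burn rate 3.6 mm/s > 2 mm/s → Category FS (Flammable Solid).
With self-accelerating decomposition temperature 46.4 °C (≤ 60 °C), the sparkler sticks fall in Category SR.
By the precedence rule Category FS is primary and Category SR is subsidiary, and that rule requires both labels on the package.

Category FS and SR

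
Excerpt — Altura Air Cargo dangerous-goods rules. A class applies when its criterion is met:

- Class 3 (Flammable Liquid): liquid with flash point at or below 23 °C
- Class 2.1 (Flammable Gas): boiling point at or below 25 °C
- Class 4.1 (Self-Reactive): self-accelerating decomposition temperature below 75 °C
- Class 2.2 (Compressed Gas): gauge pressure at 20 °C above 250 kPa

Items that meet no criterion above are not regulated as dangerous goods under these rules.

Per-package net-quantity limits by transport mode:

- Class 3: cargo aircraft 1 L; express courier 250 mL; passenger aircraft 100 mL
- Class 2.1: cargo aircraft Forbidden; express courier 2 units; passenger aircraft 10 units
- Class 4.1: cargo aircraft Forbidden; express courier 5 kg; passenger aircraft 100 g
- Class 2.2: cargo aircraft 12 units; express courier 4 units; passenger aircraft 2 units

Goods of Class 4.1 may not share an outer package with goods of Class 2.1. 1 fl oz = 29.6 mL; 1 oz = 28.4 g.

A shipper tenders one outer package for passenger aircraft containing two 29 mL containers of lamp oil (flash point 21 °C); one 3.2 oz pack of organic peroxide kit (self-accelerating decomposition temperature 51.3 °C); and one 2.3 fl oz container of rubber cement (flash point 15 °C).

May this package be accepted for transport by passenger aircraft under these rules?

Lamp oil: flash point 21 °C ≤ 23 °C → Class 3 (Flammable Liquid).
The organic peroxide kit has self-accelerating decomposition temperature 51.3 °C, which is < 75 °C, so it is Class 4.1 (Self-Reactive).
Flash point 15 °C meets the Class 3 criterion (Flammable Liquid), so the rubber cement is Class 3.
Total Class 3: (two 29 mL containers = 58 mL) + (one 2.3 fl oz container = 68.08 mL) = 126.08 mL.
That exceeds the Class 3 passenger aircraft limit of 100 mL.
Class 4.1 quantity: one 3.2 oz pack = 90.88 g.
That is within the Class 4.1 passenger aircraft limit of 100 g.
The segregation rule (Class 4.1 with Class 2.1) does not apply to Class 3 with Class 4.1.

No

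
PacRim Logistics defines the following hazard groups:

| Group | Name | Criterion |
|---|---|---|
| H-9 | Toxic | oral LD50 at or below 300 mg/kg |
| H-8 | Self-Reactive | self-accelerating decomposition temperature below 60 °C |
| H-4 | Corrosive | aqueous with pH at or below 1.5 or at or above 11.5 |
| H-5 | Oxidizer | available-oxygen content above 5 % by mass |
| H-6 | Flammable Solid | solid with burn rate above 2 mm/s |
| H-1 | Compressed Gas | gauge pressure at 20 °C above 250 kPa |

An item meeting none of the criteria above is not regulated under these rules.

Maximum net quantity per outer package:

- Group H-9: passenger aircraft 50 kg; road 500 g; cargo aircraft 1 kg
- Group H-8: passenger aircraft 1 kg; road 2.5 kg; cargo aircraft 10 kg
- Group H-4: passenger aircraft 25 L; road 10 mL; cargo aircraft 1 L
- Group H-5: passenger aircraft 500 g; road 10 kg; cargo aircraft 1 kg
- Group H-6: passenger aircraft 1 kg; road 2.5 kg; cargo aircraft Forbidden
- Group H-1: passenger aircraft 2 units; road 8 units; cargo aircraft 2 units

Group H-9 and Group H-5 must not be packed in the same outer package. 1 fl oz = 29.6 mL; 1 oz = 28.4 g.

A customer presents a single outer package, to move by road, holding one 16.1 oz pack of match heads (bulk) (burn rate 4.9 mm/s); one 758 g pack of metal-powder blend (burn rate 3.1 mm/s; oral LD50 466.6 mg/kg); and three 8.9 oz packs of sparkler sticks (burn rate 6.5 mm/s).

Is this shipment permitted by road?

Burn rate 4.9 mm/s meets the Group H-6 criterion (Flammable Solid), so the match heads (bulk) are Group H-6.
The metal-powder blend has burn rate 3.1 mm/s, which is > 2 mm/s, so it is Group H-6 (Flammable Solid).
The sparkler sticks have burn rate 6.5 mm/s, which is > 2 mm/s, so they are Group H-6 (Flammable Solid).
Total Group H-6: (one 16.1 oz pack = 457.24 g) + 758 g + (three 8.9 oz packs = 758.28 g) = 1973.52 g.
That is within the Group H-6 road limit of 2.5 kg.

Yes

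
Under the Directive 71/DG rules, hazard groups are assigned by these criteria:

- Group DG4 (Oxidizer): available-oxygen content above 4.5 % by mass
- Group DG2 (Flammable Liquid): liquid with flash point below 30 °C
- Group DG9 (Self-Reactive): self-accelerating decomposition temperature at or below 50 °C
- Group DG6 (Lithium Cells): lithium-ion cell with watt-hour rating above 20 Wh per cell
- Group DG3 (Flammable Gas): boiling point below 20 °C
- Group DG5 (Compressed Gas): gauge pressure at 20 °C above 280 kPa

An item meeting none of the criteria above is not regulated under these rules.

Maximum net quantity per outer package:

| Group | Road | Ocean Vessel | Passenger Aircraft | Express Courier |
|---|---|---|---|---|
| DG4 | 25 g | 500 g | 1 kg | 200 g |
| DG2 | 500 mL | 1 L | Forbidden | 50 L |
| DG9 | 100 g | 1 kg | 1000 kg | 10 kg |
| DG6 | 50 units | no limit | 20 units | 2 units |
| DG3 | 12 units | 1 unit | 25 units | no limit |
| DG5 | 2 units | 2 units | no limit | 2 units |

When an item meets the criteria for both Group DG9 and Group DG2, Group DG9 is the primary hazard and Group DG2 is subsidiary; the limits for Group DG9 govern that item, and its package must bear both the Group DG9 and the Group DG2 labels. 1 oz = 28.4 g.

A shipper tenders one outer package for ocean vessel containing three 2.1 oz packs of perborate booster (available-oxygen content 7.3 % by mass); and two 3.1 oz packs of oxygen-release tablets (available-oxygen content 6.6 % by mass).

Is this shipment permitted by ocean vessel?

Yes

With available-oxygen content 7.3 % by mass (> 4.5 % by mass), the perborate booster falls in Group DG4.
With available-oxygen content 6.6 % by mass (> 4.5 % by mass), the oxygen-release tablets fall in Group DG4.
Group DG4 net quantity: (three 2.1 oz packs = 178.92 g) + (two 3.1 oz packs = 176.08 g) = 355 g.
That is within the Group DG4 ocean vessel limit of 500 g.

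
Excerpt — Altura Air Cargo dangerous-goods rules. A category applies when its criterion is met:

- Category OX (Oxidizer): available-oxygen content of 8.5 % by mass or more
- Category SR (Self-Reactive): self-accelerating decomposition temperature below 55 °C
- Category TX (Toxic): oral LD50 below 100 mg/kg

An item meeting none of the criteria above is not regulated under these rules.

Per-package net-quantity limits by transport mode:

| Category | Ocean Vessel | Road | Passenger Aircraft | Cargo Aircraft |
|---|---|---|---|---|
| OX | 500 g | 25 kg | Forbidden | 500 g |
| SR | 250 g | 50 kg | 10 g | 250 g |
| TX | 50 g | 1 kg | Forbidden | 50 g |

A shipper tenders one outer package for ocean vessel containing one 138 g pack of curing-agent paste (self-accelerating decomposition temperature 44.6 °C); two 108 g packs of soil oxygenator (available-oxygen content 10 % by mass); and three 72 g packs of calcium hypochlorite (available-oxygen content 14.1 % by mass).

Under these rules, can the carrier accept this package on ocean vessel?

Yes

Curing-agent paste: self-accelerating decomposition temperature 44.6 °C < 55 °C → Category SR (Self-Reactive).
With available-oxygen content 10 % by mass (≥ 8.5 % by mass), the soil oxygenator falls in Category OX.
Calcium hypochlorite: available-oxygen content 14.1 % by mass ≥ 8.5 % by mass → Category OX (Oxidizer).
Category OX net quantity: (two 108 g packs = 216 g) + (three 72 g packs = 216 g) = 432 g.
That is within the Category OX ocean vessel limit of 500 g.
Category SR quantity: 138 g.
138 g ≤ 250 g (ocean vessel limit, Category SR) — within limit.
Every hazard category is within its ocean vessel limit and no segregation rule is violated.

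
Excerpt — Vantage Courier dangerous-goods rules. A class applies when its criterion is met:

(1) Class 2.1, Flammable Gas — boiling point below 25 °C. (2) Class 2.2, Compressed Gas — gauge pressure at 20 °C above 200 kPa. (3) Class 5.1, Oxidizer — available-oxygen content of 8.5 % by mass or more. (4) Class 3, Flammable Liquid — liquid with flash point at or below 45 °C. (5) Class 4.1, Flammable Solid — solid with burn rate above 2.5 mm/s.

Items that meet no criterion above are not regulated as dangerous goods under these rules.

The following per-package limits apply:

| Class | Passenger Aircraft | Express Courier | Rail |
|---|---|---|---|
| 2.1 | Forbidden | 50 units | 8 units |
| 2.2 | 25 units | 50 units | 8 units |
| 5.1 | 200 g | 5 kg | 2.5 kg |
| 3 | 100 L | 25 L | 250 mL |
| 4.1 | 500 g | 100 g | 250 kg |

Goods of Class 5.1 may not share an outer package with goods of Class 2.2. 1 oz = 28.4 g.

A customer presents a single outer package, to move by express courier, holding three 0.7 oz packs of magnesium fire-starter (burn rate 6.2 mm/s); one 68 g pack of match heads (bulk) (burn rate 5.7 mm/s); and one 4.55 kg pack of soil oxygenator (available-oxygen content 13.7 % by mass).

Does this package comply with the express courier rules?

No

Magnesium fire-starter: burn rate 6.2 mm/s > 2.5 mm/s → Class 4.1 (Flammable Solid).
With burn rate 5.7 mm/s (> 2.5 mm/s), the match heads (bulk) fall in Class 4.1.
With available-oxygen content 13.7 % by mass (≥ 8.5 % by mass), the soil oxygenator falls in Class 5.1.
Class 5.1 quantity: 4.55 kg.
4.55 kg ≤ 5 kg (express courier limit, Class 5.1) — within limit.
Total Class 4.1: (three 0.7 oz packs = 59.64 g) + 68 g = 127.64 g.
127.64 g exceeds the express courier limit of 100 g for Class 4.1.
The segregation rule (Class 5.1 with Class 2.2) does not apply to Class 5.1 with Class 4.1.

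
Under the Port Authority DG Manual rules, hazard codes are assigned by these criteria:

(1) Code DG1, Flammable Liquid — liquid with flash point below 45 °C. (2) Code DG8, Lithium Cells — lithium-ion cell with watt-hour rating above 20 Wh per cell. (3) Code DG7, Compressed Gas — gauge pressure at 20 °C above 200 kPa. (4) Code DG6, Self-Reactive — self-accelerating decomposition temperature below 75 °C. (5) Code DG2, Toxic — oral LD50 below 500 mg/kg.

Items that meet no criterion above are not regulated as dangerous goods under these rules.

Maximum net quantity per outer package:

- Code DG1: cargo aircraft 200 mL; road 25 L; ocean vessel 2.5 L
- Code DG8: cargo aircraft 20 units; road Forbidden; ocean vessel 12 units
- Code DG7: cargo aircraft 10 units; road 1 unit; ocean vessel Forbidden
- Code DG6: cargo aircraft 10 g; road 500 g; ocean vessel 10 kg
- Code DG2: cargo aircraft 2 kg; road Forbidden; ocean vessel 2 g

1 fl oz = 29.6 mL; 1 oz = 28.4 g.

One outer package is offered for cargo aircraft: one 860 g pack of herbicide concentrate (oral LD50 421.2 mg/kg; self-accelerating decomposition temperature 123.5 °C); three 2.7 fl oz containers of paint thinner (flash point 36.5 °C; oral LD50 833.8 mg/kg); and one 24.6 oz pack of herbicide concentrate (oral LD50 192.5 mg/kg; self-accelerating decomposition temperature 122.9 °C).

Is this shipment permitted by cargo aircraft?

With oral LD50 421.2 mg/kg (< 500 mg/kg), the herbicide concentrate falls in Code DG2.
The paint thinner has flash point 36.5 °C, which is < 45 °C, so it is Code DG1 (Flammable Liquid).
Herbicide concentrate: oral LD50 192.5 mg/kg < 500 mg/kg → Code DG2 (Toxic).
Total Code DG2: 860 g + (one 24.6 oz pack = 698.64 g) = 1558.64 g.
1558.64 g is within the cargo aircraft limit of 2 kg for Code DG2.
Code DG1 quantity: three 2.7 fl oz containers = 239.76 mL.
That exceeds the Code DG1 cargo aircraft limit of 200 mL.

No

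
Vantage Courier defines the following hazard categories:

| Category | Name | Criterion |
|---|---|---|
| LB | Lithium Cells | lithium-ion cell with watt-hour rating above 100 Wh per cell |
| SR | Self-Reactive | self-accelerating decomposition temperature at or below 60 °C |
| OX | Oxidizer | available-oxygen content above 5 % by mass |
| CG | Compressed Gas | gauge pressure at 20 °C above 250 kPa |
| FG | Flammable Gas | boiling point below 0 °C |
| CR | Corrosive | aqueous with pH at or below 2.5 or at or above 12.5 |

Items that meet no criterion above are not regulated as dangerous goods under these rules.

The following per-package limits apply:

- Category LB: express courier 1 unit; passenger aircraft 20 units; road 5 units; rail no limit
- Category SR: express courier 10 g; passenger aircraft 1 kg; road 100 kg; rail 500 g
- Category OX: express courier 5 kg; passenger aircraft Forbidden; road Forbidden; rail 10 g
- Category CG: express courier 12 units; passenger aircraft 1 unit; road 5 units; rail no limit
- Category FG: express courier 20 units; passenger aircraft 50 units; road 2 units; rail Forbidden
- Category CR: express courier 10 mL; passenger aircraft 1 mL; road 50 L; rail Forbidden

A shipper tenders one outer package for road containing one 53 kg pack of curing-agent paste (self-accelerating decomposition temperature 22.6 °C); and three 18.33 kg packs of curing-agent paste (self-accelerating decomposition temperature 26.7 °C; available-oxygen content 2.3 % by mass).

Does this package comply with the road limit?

The curing-agent paste has self-accelerating decomposition temperature 22.6 °C, which is ≤ 60 °C, so it is Category SR (Self-Reactive).
The curing-agent paste has self-accelerating decomposition temperature 26.7 °C, which is ≤ 60 °C, so it is Category SR (Self-Reactive).
Category SR net quantity: 53 kg + (three 18.33 kg packs = 54.99 kg) = 107.99 kg.
That exceeds the Category SR road limit of 100 kg.

No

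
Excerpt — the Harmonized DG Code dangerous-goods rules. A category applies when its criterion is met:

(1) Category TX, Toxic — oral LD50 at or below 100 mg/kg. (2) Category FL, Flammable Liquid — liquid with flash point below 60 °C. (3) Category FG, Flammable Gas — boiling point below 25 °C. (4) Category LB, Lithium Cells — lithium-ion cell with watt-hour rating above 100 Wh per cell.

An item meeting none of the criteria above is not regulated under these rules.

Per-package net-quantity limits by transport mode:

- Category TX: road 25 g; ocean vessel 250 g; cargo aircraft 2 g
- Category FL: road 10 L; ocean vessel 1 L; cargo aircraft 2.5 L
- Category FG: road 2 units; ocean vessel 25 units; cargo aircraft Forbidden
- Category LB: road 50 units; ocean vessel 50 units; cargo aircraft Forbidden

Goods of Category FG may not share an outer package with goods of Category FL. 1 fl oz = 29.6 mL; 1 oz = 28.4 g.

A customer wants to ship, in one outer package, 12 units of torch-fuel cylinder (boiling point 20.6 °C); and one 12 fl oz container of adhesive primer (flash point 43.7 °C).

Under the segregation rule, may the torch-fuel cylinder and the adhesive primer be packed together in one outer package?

No

Boiling point 20.6 °C meets the Category FG criterion (Flammable Gas), so the torch-fuel cylinder is Category FG.
Adhesive primer: flash point 43.7 °C < 60 °C → Category FL (Flammable Liquid).
Category FG and Category FL may not share an outer package.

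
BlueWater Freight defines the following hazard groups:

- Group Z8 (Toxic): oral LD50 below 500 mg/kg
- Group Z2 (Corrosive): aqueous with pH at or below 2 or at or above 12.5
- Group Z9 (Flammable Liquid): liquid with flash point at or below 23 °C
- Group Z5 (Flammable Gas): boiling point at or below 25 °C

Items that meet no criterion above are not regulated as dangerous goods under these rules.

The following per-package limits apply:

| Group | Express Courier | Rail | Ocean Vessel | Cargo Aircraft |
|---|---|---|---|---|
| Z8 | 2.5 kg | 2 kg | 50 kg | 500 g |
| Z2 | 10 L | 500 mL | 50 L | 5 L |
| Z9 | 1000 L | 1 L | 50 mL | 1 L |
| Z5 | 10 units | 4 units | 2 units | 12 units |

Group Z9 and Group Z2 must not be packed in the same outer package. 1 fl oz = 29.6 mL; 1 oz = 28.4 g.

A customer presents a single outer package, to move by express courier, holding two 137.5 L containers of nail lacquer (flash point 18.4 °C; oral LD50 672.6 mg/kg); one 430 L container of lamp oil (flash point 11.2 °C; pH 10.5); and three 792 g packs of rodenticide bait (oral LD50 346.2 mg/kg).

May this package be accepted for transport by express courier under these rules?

Yes

With flash point 18.4 °C (≤ 23 °C), the nail lacquer falls in Group Z9.
Lamp oil: flash point 11.2 °C ≤ 23 °C → Group Z9 (Flammable Liquid).
With oral LD50 346.2 mg/kg (< 500 mg/kg), the rodenticide bait falls in Group Z8.
Total Group Z9: (two 137.5 L containers = 275 L) + 430 L = 705 L.
705 L is within the express courier limit of 1000 L for Group Z9.
Group Z8 quantity: three 792 g packs = 2.376 kg.
2.376 kg ≤ 2.5 kg (express courier limit, Group Z8) — within limit.
The segregation rule (Group Z9 with Group Z2) does not apply to Group Z9 with Group Z8.
Every hazard group is within its express courier limit and no segregation rule is violated.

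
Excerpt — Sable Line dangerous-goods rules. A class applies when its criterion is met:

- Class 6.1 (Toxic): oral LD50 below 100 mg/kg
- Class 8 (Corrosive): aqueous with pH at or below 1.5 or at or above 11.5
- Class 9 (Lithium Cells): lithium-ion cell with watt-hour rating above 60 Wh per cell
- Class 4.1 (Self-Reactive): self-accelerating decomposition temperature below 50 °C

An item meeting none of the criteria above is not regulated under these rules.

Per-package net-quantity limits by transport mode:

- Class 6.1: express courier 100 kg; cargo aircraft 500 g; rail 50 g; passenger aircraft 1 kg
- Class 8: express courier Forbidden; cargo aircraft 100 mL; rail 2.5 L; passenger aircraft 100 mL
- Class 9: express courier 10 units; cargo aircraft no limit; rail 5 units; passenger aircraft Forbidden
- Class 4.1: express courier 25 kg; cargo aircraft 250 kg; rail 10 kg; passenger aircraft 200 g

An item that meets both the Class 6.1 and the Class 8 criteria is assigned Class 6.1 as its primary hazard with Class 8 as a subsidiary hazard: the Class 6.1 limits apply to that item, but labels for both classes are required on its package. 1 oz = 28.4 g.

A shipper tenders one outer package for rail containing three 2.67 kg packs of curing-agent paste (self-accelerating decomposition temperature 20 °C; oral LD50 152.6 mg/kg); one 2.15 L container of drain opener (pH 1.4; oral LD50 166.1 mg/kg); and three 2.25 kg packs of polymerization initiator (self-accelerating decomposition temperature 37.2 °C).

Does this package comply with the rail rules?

No

Curing-agent paste: self-accelerating decomposition temperature 20 °C < 50 °C → Class 4.1 (Self-Reactive).
pH 1.4 meets the Class 8 criterion (Corrosive), so the drain opener is Class 8.
Polymerization initiator: self-accelerating decomposition temperature 37.2 °C < 50 °C → Class 4.1 (Self-Reactive).
Class 4.1 net quantity: (three 2.67 kg packs = 8.01 kg) + (three 2.25 kg packs = 6.75 kg) = 14.76 kg.
14.76 kg exceeds the rail limit of 10 kg for Class 4.1.
Class 8 quantity: 2.15 L.
That is within the Class 8 rail limit of 2.5 L.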